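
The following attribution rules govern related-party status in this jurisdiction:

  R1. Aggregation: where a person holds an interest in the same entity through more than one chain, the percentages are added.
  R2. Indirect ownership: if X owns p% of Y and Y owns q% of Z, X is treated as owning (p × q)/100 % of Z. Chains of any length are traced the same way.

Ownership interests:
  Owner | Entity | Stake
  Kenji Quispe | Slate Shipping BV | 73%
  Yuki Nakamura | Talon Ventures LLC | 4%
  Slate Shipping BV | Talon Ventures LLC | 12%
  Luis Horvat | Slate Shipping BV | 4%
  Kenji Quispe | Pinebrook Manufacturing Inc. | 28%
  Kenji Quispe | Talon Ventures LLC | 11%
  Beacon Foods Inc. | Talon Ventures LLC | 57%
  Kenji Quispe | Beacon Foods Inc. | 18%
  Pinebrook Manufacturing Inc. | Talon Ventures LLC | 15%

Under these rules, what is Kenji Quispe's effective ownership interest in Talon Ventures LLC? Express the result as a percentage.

34.22%

Chain via Beacon Foods Inc. (R2): 18% × 57% = 10.26% of Talon Ventures LLC.
Chain via Slate Shipping BV (R2): 73% × 12% = 8.76% of Talon Ventures LLC.
Chain via Pinebrook Manufacturing Inc. (R2): 28% × 15% = 4.2% of Talon Ventures LLC.
Direct interest in Talon Ventures LLC: 11%.
Aggregating (R1): 10.26% + 8.76% + 4.2% + 11% = 34.22%.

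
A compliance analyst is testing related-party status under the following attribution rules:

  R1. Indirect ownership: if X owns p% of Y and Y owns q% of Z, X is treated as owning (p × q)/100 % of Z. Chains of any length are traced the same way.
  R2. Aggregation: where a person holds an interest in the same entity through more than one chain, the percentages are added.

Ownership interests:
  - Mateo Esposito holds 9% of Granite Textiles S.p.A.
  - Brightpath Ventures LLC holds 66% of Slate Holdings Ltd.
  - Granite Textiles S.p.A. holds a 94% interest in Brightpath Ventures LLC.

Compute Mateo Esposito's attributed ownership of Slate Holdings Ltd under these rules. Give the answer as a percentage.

5.5836%

Chain via Granite Textiles S.p.A. → Brightpath Ventures LLC (R1): 9% × 94% × 66% = 5.5836% of Slate Holdings Ltd.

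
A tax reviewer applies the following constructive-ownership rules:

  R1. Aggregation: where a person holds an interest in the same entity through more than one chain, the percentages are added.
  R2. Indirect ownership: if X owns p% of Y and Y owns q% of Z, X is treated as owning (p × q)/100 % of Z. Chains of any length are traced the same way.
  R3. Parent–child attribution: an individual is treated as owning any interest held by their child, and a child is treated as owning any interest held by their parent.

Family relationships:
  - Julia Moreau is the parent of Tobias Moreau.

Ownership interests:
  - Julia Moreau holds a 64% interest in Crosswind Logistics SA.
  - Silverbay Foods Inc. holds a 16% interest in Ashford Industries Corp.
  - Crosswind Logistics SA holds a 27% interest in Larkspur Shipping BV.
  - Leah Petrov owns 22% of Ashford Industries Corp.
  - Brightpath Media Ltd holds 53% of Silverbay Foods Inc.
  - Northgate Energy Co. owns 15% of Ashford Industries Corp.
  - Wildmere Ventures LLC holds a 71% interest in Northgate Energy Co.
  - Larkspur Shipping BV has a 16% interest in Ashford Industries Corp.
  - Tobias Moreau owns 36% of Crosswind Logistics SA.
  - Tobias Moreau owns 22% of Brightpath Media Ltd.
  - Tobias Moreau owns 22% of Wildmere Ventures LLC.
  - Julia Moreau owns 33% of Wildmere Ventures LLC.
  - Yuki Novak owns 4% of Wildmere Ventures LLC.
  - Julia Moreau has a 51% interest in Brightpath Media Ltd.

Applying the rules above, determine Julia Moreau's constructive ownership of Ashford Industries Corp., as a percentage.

16.3679%

By parent–child attribution (R3), Julia Moreau is treated as also owning Tobias Moreau's interest in Crosswind Logistics SA, giving 64% + 36% = 100%.
By parent–child attribution (R3), Julia Moreau is treated as also owning Tobias Moreau's interest in Brightpath Media Ltd, giving 51% + 22% = 73%.
By parent–child attribution (R3), Julia Moreau is treated as also owning Tobias Moreau's interest in Wildmere Ventures LLC, giving 33% + 22% = 55%.
Chain via Crosswind Logistics SA → Larkspur Shipping BV (R2): 100% × 27% × 16% = 4.32% of Ashford Industries Corp.
Chain via Brightpath Media Ltd → Silverbay Foods Inc. (R2): 73% × 53% × 16% = 6.1904% of Ashford Industries Corp.
Chain via Wildmere Ventures LLC → Northgate Energy Co. (R2): 55% × 71% × 15% = 5.8575% of Ashford Industries Corp.
Aggregating (R1): 4.32% + 6.1904% + 5.8575% = 16.3679%.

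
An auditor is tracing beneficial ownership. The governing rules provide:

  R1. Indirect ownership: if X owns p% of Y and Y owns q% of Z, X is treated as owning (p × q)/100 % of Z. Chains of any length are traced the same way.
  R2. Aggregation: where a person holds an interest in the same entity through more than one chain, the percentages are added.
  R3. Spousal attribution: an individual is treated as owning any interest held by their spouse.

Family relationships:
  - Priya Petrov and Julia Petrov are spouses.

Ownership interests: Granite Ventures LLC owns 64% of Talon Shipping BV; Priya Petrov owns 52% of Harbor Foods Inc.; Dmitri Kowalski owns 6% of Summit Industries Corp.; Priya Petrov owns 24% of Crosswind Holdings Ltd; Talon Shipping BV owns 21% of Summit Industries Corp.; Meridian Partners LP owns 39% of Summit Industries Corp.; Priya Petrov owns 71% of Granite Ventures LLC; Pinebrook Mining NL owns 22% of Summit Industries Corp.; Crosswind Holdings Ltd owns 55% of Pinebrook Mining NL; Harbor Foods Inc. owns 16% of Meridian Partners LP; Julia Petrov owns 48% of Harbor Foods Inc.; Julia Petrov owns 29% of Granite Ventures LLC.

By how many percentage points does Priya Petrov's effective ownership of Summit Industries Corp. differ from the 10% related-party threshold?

By spousal attribution (R3), Priya Petrov is treated as also owning Julia Petrov's interest in Granite Ventures LLC, giving 71% + 29% = 100%.
By spousal attribution (R3), Priya Petrov is treated as also owning Julia Petrov's interest in Harbor Foods Inc, giving 52% + 48% = 100%.
Chain via Crosswind Holdings Ltd → Pinebrook Mining NL (R1): 24% × 55% × 22% = 2.904% of Summit Industries Corp.
Chain via Granite Ventures LLC → Talon Shipping BV (R1): 100% × 64% × 21% = 13.44% of Summit Industries Corp.
Chain via Harbor Foods Inc. → Meridian Partners LP (R1): 100% × 16% × 39% = 6.24% of Summit Industries Corp.
Aggregating (R2): 2.904% + 13.44% + 6.24% = 22.584%.
22.584% exceeds the 10% threshold by 12.584 percentage points.

12.584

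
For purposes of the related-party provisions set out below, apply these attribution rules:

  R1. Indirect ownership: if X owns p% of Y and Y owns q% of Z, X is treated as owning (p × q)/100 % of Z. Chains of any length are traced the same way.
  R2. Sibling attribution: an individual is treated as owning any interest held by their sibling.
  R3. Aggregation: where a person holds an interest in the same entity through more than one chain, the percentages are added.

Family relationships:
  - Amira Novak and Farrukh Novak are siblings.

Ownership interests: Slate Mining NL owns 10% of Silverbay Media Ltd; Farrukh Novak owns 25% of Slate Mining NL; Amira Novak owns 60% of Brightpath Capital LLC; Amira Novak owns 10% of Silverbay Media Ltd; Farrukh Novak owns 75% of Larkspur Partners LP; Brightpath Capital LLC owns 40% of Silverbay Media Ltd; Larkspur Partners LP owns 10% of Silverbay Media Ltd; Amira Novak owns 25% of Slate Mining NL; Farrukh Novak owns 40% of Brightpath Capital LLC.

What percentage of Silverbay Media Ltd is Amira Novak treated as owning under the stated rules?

62.5%

By sibling attribution (R2), Amira Novak is treated as also owning Farrukh Novak's interest in Brightpath Capital LLC, giving 60% + 40% = 100%.
By sibling attribution (R2), Amira Novak is treated as also owning Farrukh Novak's interest in Slate Mining NL, giving 25% + 25% = 50%.
By sibling attribution (R2), Amira Novak is treated as owning Farrukh Novak's 75% interest in Larkspur Partners LP.
Chain via Brightpath Capital LLC (R1): 100% × 40% = 40% of Silverbay Media Ltd.
Chain via Slate Mining NL (R1): 50% × 10% = 5% of Silverbay Media Ltd.
Direct interest in Silverbay Media Ltd: 10%.
Chain via Larkspur Partners LP (R1): 75% × 10% = 7.5% of Silverbay Media Ltd.
Aggregating (R3): 40% + 5% + 10% + 7.5% = 62.5%.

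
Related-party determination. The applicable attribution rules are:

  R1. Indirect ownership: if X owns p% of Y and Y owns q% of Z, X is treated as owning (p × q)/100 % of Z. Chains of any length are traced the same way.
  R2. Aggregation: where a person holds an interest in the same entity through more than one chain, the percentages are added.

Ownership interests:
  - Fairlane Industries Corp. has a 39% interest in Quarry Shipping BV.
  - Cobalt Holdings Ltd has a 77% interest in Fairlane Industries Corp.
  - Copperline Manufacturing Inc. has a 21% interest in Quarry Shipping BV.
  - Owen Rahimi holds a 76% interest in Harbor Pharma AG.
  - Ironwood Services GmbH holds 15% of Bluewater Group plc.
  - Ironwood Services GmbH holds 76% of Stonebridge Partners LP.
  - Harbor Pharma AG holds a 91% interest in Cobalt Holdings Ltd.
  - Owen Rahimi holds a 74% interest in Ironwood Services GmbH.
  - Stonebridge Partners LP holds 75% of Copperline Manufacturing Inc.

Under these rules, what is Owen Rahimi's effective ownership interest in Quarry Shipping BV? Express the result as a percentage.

Chain via Ironwood Services GmbH → Stonebridge Partners LP → Copperline Manufacturing Inc. (R1): 74% × 76% × 75% × 21% = 8.8578% of Quarry Shipping BV.
Chain via Harbor Pharma AG → Cobalt Holdings Ltd → Fairlane Industries Corp. (R1): 76% × 91% × 77% × 39% = 20.768748% of Quarry Shipping BV.
Aggregating (R2): 8.8578% + 20.768748% = 29.626548%.

29.626548%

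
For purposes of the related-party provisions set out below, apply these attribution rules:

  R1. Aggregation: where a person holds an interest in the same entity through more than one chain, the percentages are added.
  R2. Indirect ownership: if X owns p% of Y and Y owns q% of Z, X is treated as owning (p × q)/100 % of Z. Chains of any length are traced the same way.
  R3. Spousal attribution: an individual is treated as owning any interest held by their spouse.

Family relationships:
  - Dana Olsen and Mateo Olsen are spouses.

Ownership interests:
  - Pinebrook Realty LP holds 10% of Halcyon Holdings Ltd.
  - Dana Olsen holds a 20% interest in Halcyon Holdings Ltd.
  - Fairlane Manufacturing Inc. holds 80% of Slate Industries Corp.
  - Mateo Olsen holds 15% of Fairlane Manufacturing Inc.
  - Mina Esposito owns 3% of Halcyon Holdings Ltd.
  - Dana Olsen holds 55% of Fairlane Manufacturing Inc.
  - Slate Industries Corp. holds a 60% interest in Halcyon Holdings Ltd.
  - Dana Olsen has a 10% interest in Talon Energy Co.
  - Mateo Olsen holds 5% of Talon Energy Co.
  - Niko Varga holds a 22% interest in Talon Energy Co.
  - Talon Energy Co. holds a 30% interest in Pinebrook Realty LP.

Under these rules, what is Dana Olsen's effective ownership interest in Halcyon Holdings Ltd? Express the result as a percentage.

54.05%

By spousal attribution (R3), Dana Olsen is treated as also owning Mateo Olsen's interest in Fairlane Manufacturing Inc, giving 55% + 15% = 70%.
By spousal attribution (R3), Dana Olsen is treated as also owning Mateo Olsen's interest in Talon Energy Co, giving 10% + 5% = 15%.
Chain via Fairlane Manufacturing Inc. → Slate Industries Corp. (R2): 70% × 80% × 60% = 33.6% of Halcyon Holdings Ltd.
Chain via Talon Energy Co. → Pinebrook Realty LP (R2): 15% × 30% × 10% = 0.45% of Halcyon Holdings Ltd.
Direct interest in Halcyon Holdings Ltd: 20%.
Aggregating (R1): 33.6% + 0.45% + 20% = 54.05%.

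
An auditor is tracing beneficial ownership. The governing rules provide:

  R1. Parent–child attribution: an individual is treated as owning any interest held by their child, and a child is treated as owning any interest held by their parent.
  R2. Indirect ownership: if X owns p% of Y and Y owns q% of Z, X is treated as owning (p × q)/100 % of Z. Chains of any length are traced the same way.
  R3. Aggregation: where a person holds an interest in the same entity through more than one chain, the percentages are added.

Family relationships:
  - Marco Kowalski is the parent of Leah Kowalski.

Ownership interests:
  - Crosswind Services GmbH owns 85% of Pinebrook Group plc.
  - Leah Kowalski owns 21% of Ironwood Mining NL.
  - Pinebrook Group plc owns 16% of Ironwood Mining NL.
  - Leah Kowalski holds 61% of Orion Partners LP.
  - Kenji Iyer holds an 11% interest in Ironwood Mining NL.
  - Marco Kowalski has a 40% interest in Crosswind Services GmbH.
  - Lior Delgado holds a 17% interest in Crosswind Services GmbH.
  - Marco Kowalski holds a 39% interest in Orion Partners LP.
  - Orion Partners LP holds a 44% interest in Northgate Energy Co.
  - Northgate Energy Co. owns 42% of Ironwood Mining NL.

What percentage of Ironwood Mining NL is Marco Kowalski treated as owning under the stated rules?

By parent–child attribution (R1), Marco Kowalski is treated as also owning Leah Kowalski's interest in Orion Partners LP, giving 39% + 61% = 100%.
By parent–child attribution (R1), Marco Kowalski is treated as owning Leah Kowalski's 21% interest in Ironwood Mining NL.
Chain via Orion Partners LP → Northgate Energy Co. (R2): 100% × 44% × 42% = 18.48% of Ironwood Mining NL.
Chain via Crosswind Services GmbH → Pinebrook Group plc (R2): 40% × 85% × 16% = 5.44% of Ironwood Mining NL.
Direct interest in Ironwood Mining NL: 21%.
Aggregating (R3): 18.48% + 5.44% + 21% = 44.92%.

44.92%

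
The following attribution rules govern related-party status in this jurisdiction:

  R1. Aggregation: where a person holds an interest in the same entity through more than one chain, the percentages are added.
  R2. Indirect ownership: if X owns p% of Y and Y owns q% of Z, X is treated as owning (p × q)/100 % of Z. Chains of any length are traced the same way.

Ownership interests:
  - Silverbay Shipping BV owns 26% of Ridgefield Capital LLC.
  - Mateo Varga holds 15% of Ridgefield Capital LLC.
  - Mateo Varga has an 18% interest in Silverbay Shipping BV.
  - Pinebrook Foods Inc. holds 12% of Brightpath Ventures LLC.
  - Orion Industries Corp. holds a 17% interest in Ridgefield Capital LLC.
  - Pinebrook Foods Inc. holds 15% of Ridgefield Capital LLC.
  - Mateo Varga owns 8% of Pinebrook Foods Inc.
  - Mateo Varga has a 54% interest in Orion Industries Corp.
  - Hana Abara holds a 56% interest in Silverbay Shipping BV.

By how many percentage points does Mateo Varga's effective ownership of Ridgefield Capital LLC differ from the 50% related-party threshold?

Chain via Silverbay Shipping BV (R2): 18% × 26% = 4.68% of Ridgefield Capital LLC.
Chain via Orion Industries Corp. (R2): 54% × 17% = 9.18% of Ridgefield Capital LLC.
Chain via Pinebrook Foods Inc. (R2): 8% × 15% = 1.2% of Ridgefield Capital LLC.
Direct interest in Ridgefield Capital LLC: 15%.
Aggregating (R1): 4.68% + 9.18% + 1.2% + 15% = 30.06%.
30.06% falls short of the 50% threshold by 19.94 percentage points.

19.94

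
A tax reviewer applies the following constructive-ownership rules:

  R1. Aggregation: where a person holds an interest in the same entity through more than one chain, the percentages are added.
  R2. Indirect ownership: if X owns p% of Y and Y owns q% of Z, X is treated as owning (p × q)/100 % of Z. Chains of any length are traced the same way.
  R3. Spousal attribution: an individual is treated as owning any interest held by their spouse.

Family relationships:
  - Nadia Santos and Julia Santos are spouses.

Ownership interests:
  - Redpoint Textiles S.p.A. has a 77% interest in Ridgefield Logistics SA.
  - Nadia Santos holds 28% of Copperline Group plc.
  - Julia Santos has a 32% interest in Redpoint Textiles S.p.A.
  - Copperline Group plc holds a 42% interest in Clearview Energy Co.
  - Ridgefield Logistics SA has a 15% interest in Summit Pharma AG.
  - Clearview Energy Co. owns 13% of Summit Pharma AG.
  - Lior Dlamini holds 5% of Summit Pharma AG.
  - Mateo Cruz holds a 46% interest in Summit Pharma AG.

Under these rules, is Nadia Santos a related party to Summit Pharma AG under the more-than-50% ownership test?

No

By spousal attribution (R3), Nadia Santos is treated as owning Julia Santos's 32% interest in Redpoint Textiles S.p.A.
Chain via Copperline Group plc → Clearview Energy Co. (R2): 28% × 42% × 13% = 1.5288% of Summit Pharma AG.
Chain via Redpoint Textiles S.p.A. → Ridgefield Logistics SA (R2): 32% × 77% × 15% = 3.696% of Summit Pharma AG.
Aggregating (R1): 1.5288% + 3.696% = 5.2248%.
5.2248% does not exceed the 50% threshold, so Nadia is not a related party to Summit Pharma AG.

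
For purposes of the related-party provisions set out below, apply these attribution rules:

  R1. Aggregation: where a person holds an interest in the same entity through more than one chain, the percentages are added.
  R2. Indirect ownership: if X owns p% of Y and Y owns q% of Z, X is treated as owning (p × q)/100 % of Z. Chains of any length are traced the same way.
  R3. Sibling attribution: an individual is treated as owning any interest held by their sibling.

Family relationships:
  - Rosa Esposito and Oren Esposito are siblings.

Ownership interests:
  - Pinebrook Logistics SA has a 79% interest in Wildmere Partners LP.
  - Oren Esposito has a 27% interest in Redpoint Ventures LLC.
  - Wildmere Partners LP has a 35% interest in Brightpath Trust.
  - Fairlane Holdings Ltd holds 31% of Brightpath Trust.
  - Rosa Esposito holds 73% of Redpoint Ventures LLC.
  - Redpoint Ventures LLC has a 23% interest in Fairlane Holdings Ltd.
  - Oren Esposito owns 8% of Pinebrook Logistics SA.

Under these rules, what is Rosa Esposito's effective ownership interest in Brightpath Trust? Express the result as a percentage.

9.342%

By sibling attribution (R3), Rosa Esposito is treated as also owning Oren Esposito's interest in Redpoint Ventures LLC, giving 73% + 27% = 100%.
By sibling attribution (R3), Rosa Esposito is treated as owning Oren Esposito's 8% interest in Pinebrook Logistics SA.
Chain via Redpoint Ventures LLC → Fairlane Holdings Ltd (R2): 100% × 23% × 31% = 7.13% of Brightpath Trust.
Chain via Pinebrook Logistics SA → Wildmere Partners LP (R2): 8% × 79% × 35% = 2.212% of Brightpath Trust.
Aggregating (R1): 7.13% + 2.212% = 9.342%.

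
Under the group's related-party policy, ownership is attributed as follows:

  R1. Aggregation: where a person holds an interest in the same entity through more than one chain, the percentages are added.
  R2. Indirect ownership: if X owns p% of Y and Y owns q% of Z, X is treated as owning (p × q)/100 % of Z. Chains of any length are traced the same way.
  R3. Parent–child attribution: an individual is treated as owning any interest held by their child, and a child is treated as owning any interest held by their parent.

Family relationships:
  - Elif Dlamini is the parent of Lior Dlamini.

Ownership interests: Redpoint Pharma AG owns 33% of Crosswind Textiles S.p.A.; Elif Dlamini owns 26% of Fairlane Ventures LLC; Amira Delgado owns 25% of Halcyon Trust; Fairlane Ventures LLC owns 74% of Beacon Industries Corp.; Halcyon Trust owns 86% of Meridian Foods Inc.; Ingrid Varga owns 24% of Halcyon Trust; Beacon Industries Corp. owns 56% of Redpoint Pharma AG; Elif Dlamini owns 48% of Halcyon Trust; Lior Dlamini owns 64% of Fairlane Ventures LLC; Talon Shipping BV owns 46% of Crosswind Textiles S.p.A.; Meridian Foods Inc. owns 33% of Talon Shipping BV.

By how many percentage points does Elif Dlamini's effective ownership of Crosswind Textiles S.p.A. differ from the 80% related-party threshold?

61.426016

By parent–child attribution (R3), Elif Dlamini is treated as also owning Lior Dlamini's interest in Fairlane Ventures LLC, giving 26% + 64% = 90%.
Chain via Halcyon Trust → Meridian Foods Inc. → Talon Shipping BV (R2): 48% × 86% × 33% × 46% = 6.266304% of Crosswind Textiles S.p.A.
Chain via Fairlane Ventures LLC → Beacon Industries Corp. → Redpoint Pharma AG (R2): 90% × 74% × 56% × 33% = 12.30768% of Crosswind Textiles S.p.A.
Aggregating (R1): 6.266304% + 12.30768% = 18.573984%.
18.573984% falls short of the 80% threshold by 61.426016 percentage points.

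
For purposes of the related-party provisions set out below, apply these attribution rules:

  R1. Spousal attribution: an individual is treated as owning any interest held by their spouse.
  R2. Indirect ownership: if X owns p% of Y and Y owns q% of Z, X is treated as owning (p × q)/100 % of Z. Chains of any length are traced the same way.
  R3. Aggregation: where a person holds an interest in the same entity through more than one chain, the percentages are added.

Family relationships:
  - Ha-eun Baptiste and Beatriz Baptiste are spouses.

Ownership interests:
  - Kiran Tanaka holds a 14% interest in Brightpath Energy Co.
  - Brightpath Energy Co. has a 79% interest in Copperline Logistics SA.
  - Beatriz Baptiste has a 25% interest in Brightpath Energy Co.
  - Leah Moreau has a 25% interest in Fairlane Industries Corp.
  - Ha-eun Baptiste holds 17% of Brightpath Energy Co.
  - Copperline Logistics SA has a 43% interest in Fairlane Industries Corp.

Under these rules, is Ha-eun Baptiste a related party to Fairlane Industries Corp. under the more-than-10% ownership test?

Yes

By spousal attribution (R1), Ha-eun Baptiste is treated as also owning Beatriz Baptiste's interest in Brightpath Energy Co, giving 17% + 25% = 42%.
Chain via Brightpath Energy Co. → Copperline Logistics SA (R2): 42% × 79% × 43% = 14.2674% of Fairlane Industries Corp.
14.2674% exceeds the 10% threshold, so Ha-eun is a related party to Fairlane Industries Corp.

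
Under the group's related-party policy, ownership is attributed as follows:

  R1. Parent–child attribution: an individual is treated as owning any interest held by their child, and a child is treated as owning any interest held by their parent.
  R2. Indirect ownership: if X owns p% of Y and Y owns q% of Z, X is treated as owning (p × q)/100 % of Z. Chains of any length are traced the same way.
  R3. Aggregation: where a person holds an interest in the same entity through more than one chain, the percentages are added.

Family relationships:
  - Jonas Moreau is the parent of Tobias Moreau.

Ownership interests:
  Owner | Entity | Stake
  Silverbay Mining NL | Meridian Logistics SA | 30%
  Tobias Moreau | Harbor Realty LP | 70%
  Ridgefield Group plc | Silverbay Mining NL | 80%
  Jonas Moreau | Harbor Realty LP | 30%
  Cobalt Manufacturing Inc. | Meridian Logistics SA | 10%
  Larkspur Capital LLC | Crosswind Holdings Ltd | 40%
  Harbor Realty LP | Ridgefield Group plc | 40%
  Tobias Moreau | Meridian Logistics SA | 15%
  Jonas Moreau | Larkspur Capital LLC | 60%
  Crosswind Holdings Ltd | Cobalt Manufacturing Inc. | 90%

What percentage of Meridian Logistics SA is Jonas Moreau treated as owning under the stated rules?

By parent–child attribution (R1), Jonas Moreau is treated as also owning Tobias Moreau's interest in Harbor Realty LP, giving 30% + 70% = 100%.
By parent–child attribution (R1), Jonas Moreau is treated as owning Tobias Moreau's 15% interest in Meridian Logistics SA.
Chain via Larkspur Capital LLC → Crosswind Holdings Ltd → Cobalt Manufacturing Inc. (R2): 60% × 40% × 90% × 10% = 2.16% of Meridian Logistics SA.
Chain via Harbor Realty LP → Ridgefield Group plc → Silverbay Mining NL (R2): 100% × 40% × 80% × 30% = 9.6% of Meridian Logistics SA.
Direct interest in Meridian Logistics SA: 15%.
Aggregating (R3): 2.16% + 9.6% + 15% = 26.76%.

26.76%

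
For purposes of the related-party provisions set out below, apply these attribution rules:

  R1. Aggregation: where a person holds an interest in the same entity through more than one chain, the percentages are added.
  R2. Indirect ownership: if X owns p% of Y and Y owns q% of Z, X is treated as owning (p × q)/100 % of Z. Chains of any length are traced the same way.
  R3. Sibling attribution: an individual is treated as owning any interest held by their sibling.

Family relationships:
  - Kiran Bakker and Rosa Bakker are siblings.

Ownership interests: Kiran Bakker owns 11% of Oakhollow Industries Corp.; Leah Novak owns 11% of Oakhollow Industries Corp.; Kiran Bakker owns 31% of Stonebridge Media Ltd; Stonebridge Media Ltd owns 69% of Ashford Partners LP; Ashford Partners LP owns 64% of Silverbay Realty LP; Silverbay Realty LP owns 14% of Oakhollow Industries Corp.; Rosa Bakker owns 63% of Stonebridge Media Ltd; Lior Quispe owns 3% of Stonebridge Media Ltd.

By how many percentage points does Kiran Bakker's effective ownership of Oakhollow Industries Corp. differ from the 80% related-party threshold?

By sibling attribution (R3), Kiran Bakker is treated as also owning Rosa Bakker's interest in Stonebridge Media Ltd, giving 31% + 63% = 94%.
Chain via Stonebridge Media Ltd → Ashford Partners LP → Silverbay Realty LP (R2): 94% × 69% × 64% × 14% = 5.811456% of Oakhollow Industries Corp.
Direct interest in Oakhollow Industries Corp: 11%.
Aggregating (R1): 5.811456% + 11% = 16.811456%.
16.811456% falls short of the 80% threshold by 63.188544 percentage points.

63.188544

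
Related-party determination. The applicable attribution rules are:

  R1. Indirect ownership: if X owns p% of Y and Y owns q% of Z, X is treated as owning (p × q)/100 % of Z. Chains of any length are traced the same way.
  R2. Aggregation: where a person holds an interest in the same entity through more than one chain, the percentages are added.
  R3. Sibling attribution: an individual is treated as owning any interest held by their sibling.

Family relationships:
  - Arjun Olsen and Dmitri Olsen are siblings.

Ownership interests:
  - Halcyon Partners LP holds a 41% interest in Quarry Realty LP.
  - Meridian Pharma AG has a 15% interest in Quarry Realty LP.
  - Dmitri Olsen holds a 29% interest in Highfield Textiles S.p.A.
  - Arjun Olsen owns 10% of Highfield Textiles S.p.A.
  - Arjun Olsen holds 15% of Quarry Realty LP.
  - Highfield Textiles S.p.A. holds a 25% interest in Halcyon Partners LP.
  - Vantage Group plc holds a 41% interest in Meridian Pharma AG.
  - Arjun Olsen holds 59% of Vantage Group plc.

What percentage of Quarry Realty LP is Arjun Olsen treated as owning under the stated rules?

By sibling attribution (R3), Arjun Olsen is treated as also owning Dmitri Olsen's interest in Highfield Textiles S.p.A, giving 10% + 29% = 39%.
Chain via Vantage Group plc → Meridian Pharma AG (R1): 59% × 41% × 15% = 3.6285% of Quarry Realty LP.
Chain via Highfield Textiles S.p.A. → Halcyon Partners LP (R1): 39% × 25% × 41% = 3.9975% of Quarry Realty LP.
Direct interest in Quarry Realty LP: 15%.
Aggregating (R2): 3.6285% + 3.9975% + 15% = 22.626%.

22.626%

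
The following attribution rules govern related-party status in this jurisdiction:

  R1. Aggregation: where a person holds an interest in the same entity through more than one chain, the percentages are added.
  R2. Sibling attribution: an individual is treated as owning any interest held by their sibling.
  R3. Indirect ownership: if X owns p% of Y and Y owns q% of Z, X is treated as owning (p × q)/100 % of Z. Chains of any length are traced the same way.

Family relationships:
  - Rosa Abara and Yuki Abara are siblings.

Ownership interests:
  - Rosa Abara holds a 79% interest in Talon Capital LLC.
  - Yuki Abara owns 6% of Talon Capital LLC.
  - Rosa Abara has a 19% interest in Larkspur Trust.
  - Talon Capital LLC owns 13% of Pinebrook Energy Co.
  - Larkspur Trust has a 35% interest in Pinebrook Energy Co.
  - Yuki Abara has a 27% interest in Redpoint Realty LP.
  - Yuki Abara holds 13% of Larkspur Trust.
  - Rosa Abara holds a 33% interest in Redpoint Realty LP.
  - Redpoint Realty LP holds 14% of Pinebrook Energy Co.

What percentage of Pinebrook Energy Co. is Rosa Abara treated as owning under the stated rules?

By sibling attribution (R2), Rosa Abara is treated as also owning Yuki Abara's interest in Talon Capital LLC, giving 79% + 6% = 85%.
By sibling attribution (R2), Rosa Abara is treated as also owning Yuki Abara's interest in Larkspur Trust, giving 19% + 13% = 32%.
By sibling attribution (R2), Rosa Abara is treated as also owning Yuki Abara's interest in Redpoint Realty LP, giving 33% + 27% = 60%.
Chain via Talon Capital LLC (R3): 85% × 13% = 11.05% of Pinebrook Energy Co.
Chain via Larkspur Trust (R3): 32% × 35% = 11.2% of Pinebrook Energy Co.
Chain via Redpoint Realty LP (R3): 60% × 14% = 8.4% of Pinebrook Energy Co.
Aggregating (R1): 11.05% + 11.2% + 8.4% = 30.65%.

30.65%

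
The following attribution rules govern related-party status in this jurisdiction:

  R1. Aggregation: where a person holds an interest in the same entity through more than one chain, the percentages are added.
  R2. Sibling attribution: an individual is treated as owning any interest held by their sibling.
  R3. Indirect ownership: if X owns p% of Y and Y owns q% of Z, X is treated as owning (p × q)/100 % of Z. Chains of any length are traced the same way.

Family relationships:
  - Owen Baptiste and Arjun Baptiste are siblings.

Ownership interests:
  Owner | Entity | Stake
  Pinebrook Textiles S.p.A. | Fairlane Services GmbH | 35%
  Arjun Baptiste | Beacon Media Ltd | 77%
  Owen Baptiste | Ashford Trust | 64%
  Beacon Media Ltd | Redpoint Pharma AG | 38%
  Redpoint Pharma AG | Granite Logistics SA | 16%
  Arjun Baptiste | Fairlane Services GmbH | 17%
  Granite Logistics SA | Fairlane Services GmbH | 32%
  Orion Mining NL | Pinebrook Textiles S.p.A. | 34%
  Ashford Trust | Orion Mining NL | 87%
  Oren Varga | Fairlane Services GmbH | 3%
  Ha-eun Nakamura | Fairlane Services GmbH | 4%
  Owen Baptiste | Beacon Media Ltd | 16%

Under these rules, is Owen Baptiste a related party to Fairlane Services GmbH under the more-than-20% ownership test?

By sibling attribution (R2), Owen Baptiste is treated as also owning Arjun Baptiste's interest in Beacon Media Ltd, giving 16% + 77% = 93%.
By sibling attribution (R2), Owen Baptiste is treated as owning Arjun Baptiste's 17% interest in Fairlane Services GmbH.
Chain via Ashford Trust → Orion Mining NL → Pinebrook Textiles S.p.A. (R3): 64% × 87% × 34% × 35% = 6.62592% of Fairlane Services GmbH.
Chain via Beacon Media Ltd → Redpoint Pharma AG → Granite Logistics SA (R3): 93% × 38% × 16% × 32% = 1.809408% of Fairlane Services GmbH.
Direct interest in Fairlane Services GmbH: 17%.
Aggregating (R1): 6.62592% + 1.809408% + 17% = 25.435328%.
25.435328% exceeds the 20% threshold, so Owen is a related party to Fairlane Services GmbH.

Yes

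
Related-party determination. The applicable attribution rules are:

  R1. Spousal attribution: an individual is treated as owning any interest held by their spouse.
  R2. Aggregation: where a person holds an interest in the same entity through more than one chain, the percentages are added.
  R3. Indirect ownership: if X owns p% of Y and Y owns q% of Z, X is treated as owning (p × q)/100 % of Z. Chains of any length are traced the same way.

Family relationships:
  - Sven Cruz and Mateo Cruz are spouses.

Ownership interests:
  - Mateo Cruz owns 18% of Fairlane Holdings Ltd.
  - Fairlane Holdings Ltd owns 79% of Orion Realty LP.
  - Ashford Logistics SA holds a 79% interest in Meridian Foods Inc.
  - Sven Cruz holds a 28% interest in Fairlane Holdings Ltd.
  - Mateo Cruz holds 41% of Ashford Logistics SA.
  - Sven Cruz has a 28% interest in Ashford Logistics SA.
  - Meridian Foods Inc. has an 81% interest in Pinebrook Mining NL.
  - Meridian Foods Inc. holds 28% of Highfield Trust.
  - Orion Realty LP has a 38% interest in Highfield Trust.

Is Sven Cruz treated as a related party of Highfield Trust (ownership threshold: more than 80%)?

No

By spousal attribution (R1), Sven Cruz is treated as also owning Mateo Cruz's interest in Fairlane Holdings Ltd, giving 28% + 18% = 46%.
By spousal attribution (R1), Sven Cruz is treated as also owning Mateo Cruz's interest in Ashford Logistics SA, giving 28% + 41% = 69%.
Chain via Fairlane Holdings Ltd → Orion Realty LP (R3): 46% × 79% × 38% = 13.8092% of Highfield Trust.
Chain via Ashford Logistics SA → Meridian Foods Inc. (R3): 69% × 79% × 28% = 15.2628% of Highfield Trust.
Aggregating (R2): 13.8092% + 15.2628% = 29.072%.
29.072% does not exceed the 80% threshold, so Sven is not a related party to Highfield Trust.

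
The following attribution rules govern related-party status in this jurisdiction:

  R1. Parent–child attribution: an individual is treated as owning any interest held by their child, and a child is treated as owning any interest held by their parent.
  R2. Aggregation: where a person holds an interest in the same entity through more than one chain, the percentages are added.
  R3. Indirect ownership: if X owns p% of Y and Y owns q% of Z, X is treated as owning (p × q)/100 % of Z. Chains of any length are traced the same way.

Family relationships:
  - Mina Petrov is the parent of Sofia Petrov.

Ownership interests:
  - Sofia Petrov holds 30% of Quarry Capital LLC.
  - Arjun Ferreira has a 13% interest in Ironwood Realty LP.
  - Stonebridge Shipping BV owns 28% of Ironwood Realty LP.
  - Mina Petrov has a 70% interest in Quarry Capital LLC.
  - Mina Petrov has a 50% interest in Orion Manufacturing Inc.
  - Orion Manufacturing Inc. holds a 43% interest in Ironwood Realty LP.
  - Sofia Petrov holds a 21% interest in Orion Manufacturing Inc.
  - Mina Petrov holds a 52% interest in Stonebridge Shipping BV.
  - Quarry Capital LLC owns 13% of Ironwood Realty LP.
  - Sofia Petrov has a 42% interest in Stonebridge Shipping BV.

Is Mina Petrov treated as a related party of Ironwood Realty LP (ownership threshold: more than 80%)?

No

By parent–child attribution (R1), Mina Petrov is treated as also owning Sofia Petrov's interest in Quarry Capital LLC, giving 70% + 30% = 100%.
By parent–child attribution (R1), Mina Petrov is treated as also owning Sofia Petrov's interest in Stonebridge Shipping BV, giving 52% + 42% = 94%.
By parent–child attribution (R1), Mina Petrov is treated as also owning Sofia Petrov's interest in Orion Manufacturing Inc, giving 50% + 21% = 71%.
Chain via Quarry Capital LLC (R3): 100% × 13% = 13% of Ironwood Realty LP.
Chain via Stonebridge Shipping BV (R3): 94% × 28% = 26.32% of Ironwood Realty LP.
Chain via Orion Manufacturing Inc. (R3): 71% × 43% = 30.53% of Ironwood Realty LP.
Aggregating (R2): 13% + 26.32% + 30.53% = 69.85%.
69.85% does not exceed the 80% threshold, so Mina is not a related party to Ironwood Realty LP.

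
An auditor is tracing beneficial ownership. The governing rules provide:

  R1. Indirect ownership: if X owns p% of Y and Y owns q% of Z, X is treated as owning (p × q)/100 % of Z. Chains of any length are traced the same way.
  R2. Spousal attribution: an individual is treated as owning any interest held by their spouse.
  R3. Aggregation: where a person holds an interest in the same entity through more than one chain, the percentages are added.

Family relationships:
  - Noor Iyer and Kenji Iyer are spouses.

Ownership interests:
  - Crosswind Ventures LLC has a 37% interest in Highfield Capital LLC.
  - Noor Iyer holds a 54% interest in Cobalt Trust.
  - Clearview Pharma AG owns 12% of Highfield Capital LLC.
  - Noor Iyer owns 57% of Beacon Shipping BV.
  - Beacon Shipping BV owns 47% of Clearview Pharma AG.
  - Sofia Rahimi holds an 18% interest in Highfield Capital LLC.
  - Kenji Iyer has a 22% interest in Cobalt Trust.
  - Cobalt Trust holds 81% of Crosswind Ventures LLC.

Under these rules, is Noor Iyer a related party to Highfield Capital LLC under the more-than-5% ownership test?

By spousal attribution (R2), Noor Iyer is treated as also owning Kenji Iyer's interest in Cobalt Trust, giving 54% + 22% = 76%.
Chain via Beacon Shipping BV → Clearview Pharma AG (R1): 57% × 47% × 12% = 3.2148% of Highfield Capital LLC.
Chain via Cobalt Trust → Crosswind Ventures LLC (R1): 76% × 81% × 37% = 22.7772% of Highfield Capital LLC.
Aggregating (R3): 3.2148% + 22.7772% = 25.992%.
25.992% exceeds the 5% threshold, so Noor is a related party to Highfield Capital LLC.

Yes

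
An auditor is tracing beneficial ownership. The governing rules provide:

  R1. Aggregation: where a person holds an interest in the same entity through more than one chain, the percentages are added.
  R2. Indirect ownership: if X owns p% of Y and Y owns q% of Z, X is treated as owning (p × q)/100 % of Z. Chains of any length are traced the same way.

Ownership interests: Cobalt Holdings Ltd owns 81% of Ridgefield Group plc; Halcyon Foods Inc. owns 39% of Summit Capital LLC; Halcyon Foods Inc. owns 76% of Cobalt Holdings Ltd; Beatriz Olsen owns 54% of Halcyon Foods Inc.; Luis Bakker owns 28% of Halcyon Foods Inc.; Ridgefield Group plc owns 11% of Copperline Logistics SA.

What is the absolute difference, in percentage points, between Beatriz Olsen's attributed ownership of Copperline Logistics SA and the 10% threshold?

6.343336

Chain via Halcyon Foods Inc. → Cobalt Holdings Ltd → Ridgefield Group plc (R2): 54% × 76% × 81% × 11% = 3.656664% of Copperline Logistics SA.
3.656664% falls short of the 10% threshold by 6.343336 percentage points.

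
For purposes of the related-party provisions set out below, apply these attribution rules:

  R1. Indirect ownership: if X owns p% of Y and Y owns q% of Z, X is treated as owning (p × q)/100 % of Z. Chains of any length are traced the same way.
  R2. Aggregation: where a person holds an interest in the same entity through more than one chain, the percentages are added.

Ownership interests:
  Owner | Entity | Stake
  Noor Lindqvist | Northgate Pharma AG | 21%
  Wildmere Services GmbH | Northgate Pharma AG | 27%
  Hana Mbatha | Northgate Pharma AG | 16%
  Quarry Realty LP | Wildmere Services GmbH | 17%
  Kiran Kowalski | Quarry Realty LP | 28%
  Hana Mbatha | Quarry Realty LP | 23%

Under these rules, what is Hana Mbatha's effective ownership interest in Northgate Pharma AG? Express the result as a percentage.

17.0557%

Chain via Quarry Realty LP → Wildmere Services GmbH (R1): 23% × 17% × 27% = 1.0557% of Northgate Pharma AG.
Direct interest in Northgate Pharma AG: 16%.
Aggregating (R2): 1.0557% + 16% = 17.0557%.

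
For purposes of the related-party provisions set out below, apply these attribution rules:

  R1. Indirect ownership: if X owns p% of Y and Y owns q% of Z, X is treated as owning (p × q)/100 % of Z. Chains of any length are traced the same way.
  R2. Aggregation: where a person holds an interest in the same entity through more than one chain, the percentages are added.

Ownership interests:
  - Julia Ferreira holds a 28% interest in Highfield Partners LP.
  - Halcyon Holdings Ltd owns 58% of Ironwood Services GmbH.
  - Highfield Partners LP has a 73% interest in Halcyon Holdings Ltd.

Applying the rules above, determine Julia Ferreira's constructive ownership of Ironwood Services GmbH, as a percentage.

11.8552%

Chain via Highfield Partners LP → Halcyon Holdings Ltd (R1): 28% × 73% × 58% = 11.8552% of Ironwood Services GmbH.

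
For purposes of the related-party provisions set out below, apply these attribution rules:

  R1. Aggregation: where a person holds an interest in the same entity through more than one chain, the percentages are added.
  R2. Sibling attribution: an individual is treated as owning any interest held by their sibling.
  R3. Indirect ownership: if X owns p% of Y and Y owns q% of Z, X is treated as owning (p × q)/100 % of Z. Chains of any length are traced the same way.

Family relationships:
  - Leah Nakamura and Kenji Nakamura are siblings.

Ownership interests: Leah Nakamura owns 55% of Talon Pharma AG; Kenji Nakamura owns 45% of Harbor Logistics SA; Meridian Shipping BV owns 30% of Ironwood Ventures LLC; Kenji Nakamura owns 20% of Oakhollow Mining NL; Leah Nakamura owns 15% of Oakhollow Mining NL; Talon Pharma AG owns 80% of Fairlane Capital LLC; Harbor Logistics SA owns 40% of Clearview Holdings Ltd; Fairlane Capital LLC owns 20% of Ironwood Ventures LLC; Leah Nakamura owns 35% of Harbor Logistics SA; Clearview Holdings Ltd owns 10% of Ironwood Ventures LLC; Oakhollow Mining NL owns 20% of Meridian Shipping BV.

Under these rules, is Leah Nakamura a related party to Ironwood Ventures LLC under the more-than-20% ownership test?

No

By sibling attribution (R2), Leah Nakamura is treated as also owning Kenji Nakamura's interest in Oakhollow Mining NL, giving 15% + 20% = 35%.
By sibling attribution (R2), Leah Nakamura is treated as also owning Kenji Nakamura's interest in Harbor Logistics SA, giving 35% + 45% = 80%.
Chain via Oakhollow Mining NL → Meridian Shipping BV (R3): 35% × 20% × 30% = 2.1% of Ironwood Ventures LLC.
Chain via Talon Pharma AG → Fairlane Capital LLC (R3): 55% × 80% × 20% = 8.8% of Ironwood Ventures LLC.
Chain via Harbor Logistics SA → Clearview Holdings Ltd (R3): 80% × 40% × 10% = 3.2% of Ironwood Ventures LLC.
Aggregating (R1): 2.1% + 8.8% + 3.2% = 14.1%.
14.1% does not exceed the 20% threshold, so Leah is not a related party to Ironwood Ventures LLC.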